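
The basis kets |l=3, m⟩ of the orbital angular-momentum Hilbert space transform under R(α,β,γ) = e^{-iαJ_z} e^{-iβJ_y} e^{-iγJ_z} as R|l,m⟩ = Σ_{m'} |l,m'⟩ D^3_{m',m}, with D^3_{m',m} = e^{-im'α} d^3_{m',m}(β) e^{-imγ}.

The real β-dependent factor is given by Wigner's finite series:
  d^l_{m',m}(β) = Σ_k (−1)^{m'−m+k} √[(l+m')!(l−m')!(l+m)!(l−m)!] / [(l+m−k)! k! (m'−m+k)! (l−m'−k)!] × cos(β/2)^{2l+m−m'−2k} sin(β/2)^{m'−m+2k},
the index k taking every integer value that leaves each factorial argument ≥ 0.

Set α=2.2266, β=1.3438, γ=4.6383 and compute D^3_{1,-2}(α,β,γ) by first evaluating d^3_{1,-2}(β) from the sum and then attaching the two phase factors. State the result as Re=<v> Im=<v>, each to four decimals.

Split into d^3_{1,-2}(β=1.3438) × two z-phases.
With c≡cos(β/2)=0.782640 and s≡sin(β/2)=0.622474, N=[24·2·1·120]^{1/2}=75.894664
Admissible k: 0..1 (factorial args all ≥0)
  k=0: (−1)^3·75.8947/(12)·0.7826^3·0.6225^3 = -0.731275
  k=1: (−1)^4·75.8947/(24)·0.7826^1·0.6225^5 = +0.231296
d^3_{1,-2}(1.3438) = -0.731275 +0.231296 = -0.499979
Attach z-rotation phases: D = e^{-i(1)(2.2266)}·(-0.499979)·e^{-i(-2)(4.6383)} = -0.360047-0.346908i

Re=-0.3600 Im=-0.3469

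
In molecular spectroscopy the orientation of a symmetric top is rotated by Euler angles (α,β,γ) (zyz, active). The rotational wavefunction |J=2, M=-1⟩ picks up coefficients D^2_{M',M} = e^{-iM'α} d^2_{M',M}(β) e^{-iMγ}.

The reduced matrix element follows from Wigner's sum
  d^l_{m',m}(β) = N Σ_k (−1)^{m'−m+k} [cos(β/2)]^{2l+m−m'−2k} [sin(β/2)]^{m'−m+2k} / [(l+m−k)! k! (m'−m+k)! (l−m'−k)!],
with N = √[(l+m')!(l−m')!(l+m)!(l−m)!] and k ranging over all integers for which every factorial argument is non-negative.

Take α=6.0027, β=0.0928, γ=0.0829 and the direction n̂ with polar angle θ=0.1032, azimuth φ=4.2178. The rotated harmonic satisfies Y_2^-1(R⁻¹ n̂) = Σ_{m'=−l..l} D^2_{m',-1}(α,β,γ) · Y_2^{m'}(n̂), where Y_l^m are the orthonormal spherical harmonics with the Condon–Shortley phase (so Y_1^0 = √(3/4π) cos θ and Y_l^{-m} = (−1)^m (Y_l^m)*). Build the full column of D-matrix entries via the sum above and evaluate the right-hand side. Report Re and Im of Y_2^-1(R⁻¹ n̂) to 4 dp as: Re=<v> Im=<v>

Need the full column D^2_{m',-1} for m'=−2..2 at α=6.0027, β=0.0928, γ=0.0829.
cos(β/2)=0.998924, sin(β/2)=0.046383
d^2_{-2,-1}: single k=1 term ⇒ +0.092467;  D = +0.082100-0.042541i
d^2_{-1,-1}: k∈[0..1] ⇒ +0.995702 -0.006440 = +0.989261;  D = +0.970014-0.194194i
d^2_{0,-1}: k∈[0..1] ⇒ -0.113249 +0.000244 = -0.113005;  D = -0.112617-0.009357i
d^2_{1,-1}: k∈[0..1] ⇒ +0.006440 -0.000005 = +0.006436;  D = +0.006015+0.002288i
d^2_{2,-1}: single k=0 term ⇒ -0.000199;  D = -0.000159-0.000120i
Y_2^{m'}(θ=0.1032,φ=4.2178) and Σ D·Y over m':
  (+0.0821-0.0425i)·(-0.0023-0.0034i)  (+0.9700-0.1942i)·(-0.0376+0.0697i)  (-0.1126-0.0094i)·(+0.6207+0.0000i)  (+0.0060+0.0023i)·(+0.0376+0.0697i)  (-0.0002-0.0001i)·(-0.0023+0.0034i)
Y_2^-1(R⁻¹ n̂) = -0.093088+0.069394i

Re=-0.0931 Im=0.0694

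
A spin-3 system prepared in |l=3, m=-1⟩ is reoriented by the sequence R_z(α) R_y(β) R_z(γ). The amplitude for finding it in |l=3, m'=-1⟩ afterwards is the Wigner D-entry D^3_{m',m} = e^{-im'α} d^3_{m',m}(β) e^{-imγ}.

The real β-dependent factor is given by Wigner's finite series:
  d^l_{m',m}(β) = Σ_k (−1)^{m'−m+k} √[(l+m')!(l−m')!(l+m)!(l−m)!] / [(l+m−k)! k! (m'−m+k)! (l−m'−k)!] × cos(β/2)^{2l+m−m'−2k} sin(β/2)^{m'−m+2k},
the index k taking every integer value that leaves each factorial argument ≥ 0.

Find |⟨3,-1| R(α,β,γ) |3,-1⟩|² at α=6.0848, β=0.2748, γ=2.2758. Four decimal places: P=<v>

Split into d^3_{-1,-1}(β=0.2748) × two z-phases.
With c≡cos(β/2)=0.990575 and s≡sin(β/2)=0.136968, N=[2·24·2·24]^{1/2}=48.000000
The bounds max(0,m−m')=0 and min(l+m,l−m')=2 give 3 terms
  k=0: (−1)^0·48.0000/(48)·0.9906^6·0.1370^0 = +0.944768
  k=1: (−1)^1·48.0000/(6)·0.9906^4·0.1370^2 = -0.144504
  k=2: (−1)^2·48.0000/(8)·0.9906^2·0.1370^4 = +0.002072
d^3_{-1,-1}(0.2748) = +0.944768 -0.144504 +0.002072 = +0.802337
|D^3_{-1,-1}|² = |d^3_{-1,-1}(β)|² = (+0.802337)² = 0.643744 (the z-rotation phases have unit modulus)

P=0.6437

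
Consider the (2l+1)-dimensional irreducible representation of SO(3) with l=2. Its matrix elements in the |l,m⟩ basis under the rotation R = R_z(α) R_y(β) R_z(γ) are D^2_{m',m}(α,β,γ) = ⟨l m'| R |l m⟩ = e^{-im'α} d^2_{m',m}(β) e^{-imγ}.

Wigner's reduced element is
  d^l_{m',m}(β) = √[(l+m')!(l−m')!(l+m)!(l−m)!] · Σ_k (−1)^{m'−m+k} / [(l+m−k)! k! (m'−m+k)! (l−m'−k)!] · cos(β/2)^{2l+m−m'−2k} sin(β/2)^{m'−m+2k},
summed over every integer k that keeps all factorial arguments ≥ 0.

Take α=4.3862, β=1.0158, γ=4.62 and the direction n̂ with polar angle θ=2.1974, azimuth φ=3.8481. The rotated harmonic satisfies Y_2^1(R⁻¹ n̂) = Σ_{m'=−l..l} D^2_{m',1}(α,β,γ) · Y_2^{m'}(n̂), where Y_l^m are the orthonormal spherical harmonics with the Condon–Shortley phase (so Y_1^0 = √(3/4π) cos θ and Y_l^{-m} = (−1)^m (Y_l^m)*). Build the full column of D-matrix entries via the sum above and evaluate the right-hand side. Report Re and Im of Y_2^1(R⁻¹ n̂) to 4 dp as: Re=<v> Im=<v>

Need the full column D^2_{m',1} for m'=−2..2 at α=4.3862, β=1.0158, γ=4.62.
cos(β/2)=0.873768, sin(β/2)=0.486343
d^2_{-2,1}: single k=3 term ⇒ +0.201027;  D = -0.106781-0.170323i
d^2_{-1,1}: k∈[2..3] ⇒ +0.541751 -0.055946 = +0.485804;  D = +0.472587-0.112549i
d^2_{0,1}: k∈[1..2] ⇒ +0.794706 -0.246207 = +0.548499;  D = -0.050603+0.546160i
d^2_{1,1}: k∈[0..1] ⇒ +0.582887 -0.541751 = +0.041136;  D = -0.037585-0.016720i
d^2_{2,1}: single k=0 term ⇒ -0.648875;  D = -0.439808+0.477083i
Y_2^{m'}(θ=2.1974,φ=3.8481) and Σ D·Y over m':
  (-0.1068-0.1703i)·(+0.0398-0.2503i)  (+0.4726-0.1125i)·(+0.2791-0.2382i)  (-0.0506+0.5462i)·(+0.0100+0.0000i)  (-0.0376-0.0167i)·(-0.2791-0.2382i)  (-0.4398+0.4771i)·(+0.0398+0.2503i)
Y_2^1(R⁻¹ n̂) = -0.072713-0.196075i

Re=-0.0727 Im=-0.1961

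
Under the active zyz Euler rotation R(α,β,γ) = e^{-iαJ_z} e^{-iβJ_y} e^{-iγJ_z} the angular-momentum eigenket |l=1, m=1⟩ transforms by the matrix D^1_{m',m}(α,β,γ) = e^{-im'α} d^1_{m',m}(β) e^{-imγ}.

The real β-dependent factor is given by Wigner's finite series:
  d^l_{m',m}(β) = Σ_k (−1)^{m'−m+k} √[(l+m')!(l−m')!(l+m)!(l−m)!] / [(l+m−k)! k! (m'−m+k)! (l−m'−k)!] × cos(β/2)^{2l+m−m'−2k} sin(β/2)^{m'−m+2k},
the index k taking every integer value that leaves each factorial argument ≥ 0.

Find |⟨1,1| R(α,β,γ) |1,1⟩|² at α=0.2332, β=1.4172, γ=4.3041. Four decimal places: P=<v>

First d^1_{1,1}(β=1.4172), then the phase factors e^{-i(1)α} and e^{-i(1)γ}:
With c≡cos(β/2)=0.759274 and s≡sin(β/2)=0.650771, N=[2·1·2·1]^{1/2}=2.000000
The bounds max(0,m−m')=0 and min(l+m,l−m')=0 give 1 term
  k=0: (−1)^0·2.0000/(2)·0.7593^2·0.6508^0 = +0.576497
d^1_{1,1}(1.4172) = +0.576497
|D^1_{1,1}|² = |d^1_{1,1}(β)|² = (+0.576497)² = 0.332348 (the z-rotation phases have unit modulus)

P=0.3323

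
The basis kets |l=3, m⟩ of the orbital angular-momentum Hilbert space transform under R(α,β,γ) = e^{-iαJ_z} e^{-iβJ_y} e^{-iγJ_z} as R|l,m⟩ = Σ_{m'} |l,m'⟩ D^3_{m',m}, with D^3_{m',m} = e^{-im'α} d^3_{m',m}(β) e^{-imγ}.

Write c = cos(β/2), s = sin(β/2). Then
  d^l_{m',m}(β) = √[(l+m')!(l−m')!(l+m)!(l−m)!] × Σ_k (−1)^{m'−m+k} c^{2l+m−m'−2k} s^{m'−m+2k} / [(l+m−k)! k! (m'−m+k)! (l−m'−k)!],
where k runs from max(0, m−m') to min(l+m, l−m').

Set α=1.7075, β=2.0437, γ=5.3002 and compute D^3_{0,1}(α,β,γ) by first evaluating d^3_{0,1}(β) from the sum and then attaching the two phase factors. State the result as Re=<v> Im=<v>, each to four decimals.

Re=0.0080 Im=0.0120

D^3_{0,1}(1.7075,2.0437,5.3002) = e^{-i·0·1.7075}·d^3_{0,1}(2.0437)·e^{-i·1·5.3002}. Compute d first:
Half-angle: c=0.521789, s=0.853075. N=√(6·6·24·2)=41.569219
k: max(0,(1)−(0))=1 … min(3+(1),3−(0))=3
  k=1: (−1)^0·41.5692/(12)·0.5218^5·0.8531^1 = +0.114301
  k=2: (−1)^1·41.5692/(4)·0.5218^3·0.8531^3 = -0.916552
  k=3: (−1)^2·41.5692/(12)·0.5218^1·0.8531^5 = +0.816621
d^3_{0,1}(2.0437) = +0.114301 -0.916552 +0.816621 = +0.014371
Phases: e^{-i·(0)·1.7075}=+1.000000+0.000000i, e^{-i·(1)·5.3002}=+0.554541+0.832157i ⇒ D=+0.007969+0.011959i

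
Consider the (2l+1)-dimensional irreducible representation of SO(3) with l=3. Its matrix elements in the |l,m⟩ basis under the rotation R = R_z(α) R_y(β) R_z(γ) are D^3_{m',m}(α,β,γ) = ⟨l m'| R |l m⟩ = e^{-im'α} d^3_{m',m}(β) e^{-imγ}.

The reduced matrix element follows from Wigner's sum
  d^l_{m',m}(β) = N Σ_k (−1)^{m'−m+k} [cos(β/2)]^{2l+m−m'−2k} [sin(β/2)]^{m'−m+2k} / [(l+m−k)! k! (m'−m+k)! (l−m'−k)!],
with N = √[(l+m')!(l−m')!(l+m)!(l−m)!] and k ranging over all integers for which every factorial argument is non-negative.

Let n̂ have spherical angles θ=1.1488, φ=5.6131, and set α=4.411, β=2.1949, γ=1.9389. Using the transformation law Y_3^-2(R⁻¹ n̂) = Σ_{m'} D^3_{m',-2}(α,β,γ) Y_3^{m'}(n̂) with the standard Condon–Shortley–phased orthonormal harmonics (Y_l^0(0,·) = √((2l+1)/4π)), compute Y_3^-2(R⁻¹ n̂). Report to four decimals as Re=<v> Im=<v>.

Need the full column D^3_{m',-2} for m'=−3..3 at α=4.411, β=2.1949, γ=1.9389.
cos(β/2)=0.455867, sin(β/2)=0.890048
d^3_{-3,-2}: single k=1 term ⇒ +0.042922;  D = -0.007175-0.042318i
d^3_{-2,-2}: k∈[0..1] ⇒ +0.008975 -0.171061 = -0.162086;  D = -0.160645-0.021563i
d^3_{-1,-2}: k∈[0..1] ⇒ -0.055412 +0.422460 = +0.367047;  D = -0.154617+0.332892i
d^3_{0,-2}: k∈[0..1] ⇒ +0.187388 -0.714316 = -0.526929;  D = +0.390465+0.353823i
d^3_{1,-2}: k∈[0..1] ⇒ -0.422460 +0.805202 = +0.382743;  D = +0.329612-0.194545i
d^3_{2,-2}: k∈[0..1] ⇒ +0.652079 -0.497141 = +0.154937;  D = +0.035595+0.150793i
d^3_{3,-2}: single k=0 term ⇒ -0.623707;  D = +0.622198+0.043361i
Y_3^{m'}(θ=1.1488,φ=5.6131) and Σ D·Y over m':
  (-0.0072-0.0423i)·(-0.1348+0.2867i)  (-0.1606-0.0216i)·(+0.0796+0.3391i)  (-0.1546+0.3329i)·(-0.0373-0.0295i)  (+0.3905+0.3538i)·(-0.3303+0.0000i)  (+0.3296-0.1945i)·(+0.0373-0.0295i)  (+0.0356+0.1508i)·(+0.0796-0.3391i)  (+0.6222+0.0434i)·(+0.1348+0.2867i)
Y_3^-2(R⁻¹ n̂) = +0.026155-0.010100i

Re=0.0262 Im=-0.0101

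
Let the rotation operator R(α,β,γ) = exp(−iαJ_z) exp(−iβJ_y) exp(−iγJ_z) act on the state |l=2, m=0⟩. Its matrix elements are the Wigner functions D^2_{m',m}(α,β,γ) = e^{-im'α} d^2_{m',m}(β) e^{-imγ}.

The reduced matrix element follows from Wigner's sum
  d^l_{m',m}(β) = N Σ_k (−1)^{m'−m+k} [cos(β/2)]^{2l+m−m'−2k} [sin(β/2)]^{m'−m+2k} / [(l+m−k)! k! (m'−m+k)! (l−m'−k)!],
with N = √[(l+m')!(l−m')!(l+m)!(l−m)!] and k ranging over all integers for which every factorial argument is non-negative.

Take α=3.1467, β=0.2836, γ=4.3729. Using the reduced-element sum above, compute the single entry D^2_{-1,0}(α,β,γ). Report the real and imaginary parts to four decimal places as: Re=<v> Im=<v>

D^2_{-1,0}(3.1467,0.2836,4.3729) = e^{-i·-1·3.1467}·d^2_{-1,0}(0.2836)·e^{-i·0·4.3729}. Compute d first:
Half-angle: c=0.989963, s=0.141325. N=√(1·6·2·2)=4.898979
The bounds max(0,m−m')=1 and min(l+m,l−m')=2 give 2 terms
  k=1: (−1)^0·4.8990/(2)·0.9900^3·0.1413^1 = +0.335856
  k=2: (−1)^1·4.8990/(2)·0.9900^1·0.1413^3 = -0.006845
d^2_{-1,0}(0.2836) = +0.335856 -0.006845 = +0.329011
Attach z-rotation phases: D = e^{-i(-1)(3.1467)}·(+0.329011)·e^{-i(0)(4.3729)} = -0.329007-0.001680i

Re=-0.3290 Im=-0.0017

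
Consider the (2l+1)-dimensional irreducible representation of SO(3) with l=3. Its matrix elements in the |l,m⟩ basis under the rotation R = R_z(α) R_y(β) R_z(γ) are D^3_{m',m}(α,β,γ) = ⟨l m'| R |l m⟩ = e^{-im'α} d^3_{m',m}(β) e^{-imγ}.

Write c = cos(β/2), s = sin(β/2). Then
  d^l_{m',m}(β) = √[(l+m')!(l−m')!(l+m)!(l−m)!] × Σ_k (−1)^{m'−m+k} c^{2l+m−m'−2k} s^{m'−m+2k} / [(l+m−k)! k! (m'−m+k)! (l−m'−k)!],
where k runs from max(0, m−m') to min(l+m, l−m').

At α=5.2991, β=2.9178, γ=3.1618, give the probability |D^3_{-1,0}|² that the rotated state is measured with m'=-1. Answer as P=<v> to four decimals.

First d^3_{-1,0}(β=2.9178), then the phase factors e^{-i(-1)α} and e^{-i(0)γ}:
Half-angle: c=0.111663, s=0.993746. N=√(2·24·6·6)=41.569219
Admissible k: 1..3 (factorial args all ≥0)
  k=1: (−1)^0·41.5692/(12)·0.1117^5·0.9937^1 = +0.000060
  k=2: (−1)^1·41.5692/(4)·0.1117^3·0.9937^3 = -0.014199
  k=3: (−1)^2·41.5692/(12)·0.1117^1·0.9937^5 = +0.374867
d^3_{-1,0}(2.9178) = +0.000060 -0.014199 +0.374867 = +0.360727
|D^3_{-1,0}|² = |d^3_{-1,0}(β)|² = (+0.360727)² = 0.130124 (the z-rotation phases have unit modulus)

P=0.1301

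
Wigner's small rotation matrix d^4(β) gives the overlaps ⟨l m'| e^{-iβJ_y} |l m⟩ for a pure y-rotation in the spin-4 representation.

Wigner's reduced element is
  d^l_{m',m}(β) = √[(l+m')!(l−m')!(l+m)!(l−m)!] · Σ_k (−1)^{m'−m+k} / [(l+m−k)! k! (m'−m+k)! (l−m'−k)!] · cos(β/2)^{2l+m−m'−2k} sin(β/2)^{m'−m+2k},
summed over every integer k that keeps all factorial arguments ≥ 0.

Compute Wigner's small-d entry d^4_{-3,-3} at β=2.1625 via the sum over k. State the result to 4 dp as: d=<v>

d=-0.0565

d^4_{-3,-3}(β=2.1625) via Wigner's sum:
Half-angle: c=0.470226, s=0.882546. N=√(1·5040·1·5040)=5040.000000
Admissible k: 0..1 (factorial args all ≥0)
  k=0: (−1)^0·5040.0000/(5040)·0.4702^8·0.8825^0 = +0.002390
  k=1: (−1)^1·5040.0000/(720)·0.4702^6·0.8825^2 = -0.058940
d^4_{-3,-3}(2.1625) = +0.002390 -0.058940 = -0.056550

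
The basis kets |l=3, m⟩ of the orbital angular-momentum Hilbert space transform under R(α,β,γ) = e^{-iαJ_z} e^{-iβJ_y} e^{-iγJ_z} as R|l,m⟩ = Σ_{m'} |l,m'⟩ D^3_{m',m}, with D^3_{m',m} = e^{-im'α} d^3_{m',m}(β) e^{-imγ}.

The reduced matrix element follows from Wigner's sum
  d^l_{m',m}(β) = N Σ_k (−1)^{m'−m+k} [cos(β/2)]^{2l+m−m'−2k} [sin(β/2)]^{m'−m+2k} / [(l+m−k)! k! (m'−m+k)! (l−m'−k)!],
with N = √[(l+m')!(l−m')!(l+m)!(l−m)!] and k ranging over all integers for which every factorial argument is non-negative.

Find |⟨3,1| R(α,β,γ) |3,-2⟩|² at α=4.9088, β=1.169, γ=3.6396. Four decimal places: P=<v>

D^3_{1,-2}(4.9088,1.169,3.6396) = e^{-i·1·4.9088}·d^3_{1,-2}(1.169)·e^{-i·-2·3.6396}. Compute d first:
With c≡cos(β/2)=0.833988 and s≡sin(β/2)=0.551782, N=[24·2·1·120]^{1/2}=75.894664
Admissible k: 0..1 (factorial args all ≥0)
  k=0: (−1)^3·75.8947/(12)·0.8340^3·0.5518^3 = -0.616330
  k=1: (−1)^4·75.8947/(24)·0.8340^1·0.5518^5 = +0.134896
d^3_{1,-2}(1.169) = -0.616330 +0.134896 = -0.481434
|D^3_{1,-2}|² = |d^3_{1,-2}(β)|² = (-0.481434)² = 0.231778 (the z-rotation phases have unit modulus)

P=0.2318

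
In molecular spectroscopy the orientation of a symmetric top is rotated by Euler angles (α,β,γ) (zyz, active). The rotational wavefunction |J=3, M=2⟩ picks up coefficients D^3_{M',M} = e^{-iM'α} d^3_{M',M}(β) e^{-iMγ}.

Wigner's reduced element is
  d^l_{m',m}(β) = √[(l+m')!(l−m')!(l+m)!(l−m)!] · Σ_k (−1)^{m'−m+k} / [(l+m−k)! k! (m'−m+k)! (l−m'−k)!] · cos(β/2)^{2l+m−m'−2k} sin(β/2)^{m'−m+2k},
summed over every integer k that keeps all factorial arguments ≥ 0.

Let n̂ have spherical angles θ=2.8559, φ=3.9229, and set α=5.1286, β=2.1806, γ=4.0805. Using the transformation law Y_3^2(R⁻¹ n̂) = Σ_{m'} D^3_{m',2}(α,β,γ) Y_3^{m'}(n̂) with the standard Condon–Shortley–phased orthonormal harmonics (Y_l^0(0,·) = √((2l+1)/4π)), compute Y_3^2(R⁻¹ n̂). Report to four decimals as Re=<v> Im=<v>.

Need the full column D^3_{m',2} for m'=−3..3 at α=5.1286, β=2.1806, γ=4.0805.
cos(β/2)=0.462219, sin(β/2)=0.886766
d^3_{-3,2}: single k=5 term ⇒ +0.620823;  D = +0.365344+0.501941i
d^3_{-2,2}: k∈[4..5] ⇒ +0.660544 -0.486243 = +0.174301;  D = -0.087423+0.150792i
d^3_{-1,2}: k∈[3..4] ⇒ +0.435513 -0.801479 = -0.365967;  D = +0.363787+0.039882i
d^3_{0,2}: k∈[2..3] ⇒ +0.196594 -0.723590 = -0.526995;  D = +0.159267+0.502352i
d^3_{1,2}: k∈[1..2] ⇒ +0.059163 -0.435513 = -0.376350;  D = -0.282139+0.249072i
d^3_{2,2}: k∈[0..1] ⇒ +0.009752 -0.179465 = -0.169713;  D = -0.154168-0.070958i
d^3_{3,2}: single k=0 term ⇒ -0.045827;  D = +0.000694-0.045822i
Y_3^{m'}(θ=2.8559,φ=3.9229) and Σ D·Y over m':
  (+0.3653+0.5019i)·(+0.0065+0.0067i)  (-0.0874+0.1508i)·(-0.0006+0.0779i)  (+0.3638+0.0399i)·(-0.2330+0.2311i)  (+0.1593+0.5024i)·(-0.5739+0.0000i)  (-0.2821+0.2491i)·(+0.2330+0.2311i)  (-0.1542-0.0710i)·(-0.0006-0.0779i)  (+0.0007-0.0458i)·(-0.0065+0.0067i)
Y_3^2(R⁻¹ n̂) = -0.326454-0.209535i

Re=-0.3265 Im=-0.2095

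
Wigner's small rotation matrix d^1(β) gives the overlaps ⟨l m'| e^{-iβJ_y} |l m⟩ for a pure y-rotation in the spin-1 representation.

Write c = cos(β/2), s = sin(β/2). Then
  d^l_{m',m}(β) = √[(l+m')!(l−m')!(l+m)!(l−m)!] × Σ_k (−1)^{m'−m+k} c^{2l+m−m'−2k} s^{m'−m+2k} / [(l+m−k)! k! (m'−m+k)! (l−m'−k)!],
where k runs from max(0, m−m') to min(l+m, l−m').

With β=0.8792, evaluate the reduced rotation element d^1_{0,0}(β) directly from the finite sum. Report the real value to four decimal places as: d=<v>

d=0.6378

d^1_{0,0}(β=0.8792) via Wigner's sum:
c=cos(0.8792/2)=0.904922, s=sin(0.8792/2)=0.425578; N=√[1·1·1·1]=1.000000
k: max(0,(0)−(0))=0 … min(1+(0),1−(0))=1
  k=0: (−1)^0·1.0000/(1)·0.9049^2·0.4256^0 = +0.818884
  k=1: (−1)^1·1.0000/(1)·0.9049^0·0.4256^2 = -0.181116
d^1_{0,0}(0.8792) = +0.818884 -0.181116 = +0.637768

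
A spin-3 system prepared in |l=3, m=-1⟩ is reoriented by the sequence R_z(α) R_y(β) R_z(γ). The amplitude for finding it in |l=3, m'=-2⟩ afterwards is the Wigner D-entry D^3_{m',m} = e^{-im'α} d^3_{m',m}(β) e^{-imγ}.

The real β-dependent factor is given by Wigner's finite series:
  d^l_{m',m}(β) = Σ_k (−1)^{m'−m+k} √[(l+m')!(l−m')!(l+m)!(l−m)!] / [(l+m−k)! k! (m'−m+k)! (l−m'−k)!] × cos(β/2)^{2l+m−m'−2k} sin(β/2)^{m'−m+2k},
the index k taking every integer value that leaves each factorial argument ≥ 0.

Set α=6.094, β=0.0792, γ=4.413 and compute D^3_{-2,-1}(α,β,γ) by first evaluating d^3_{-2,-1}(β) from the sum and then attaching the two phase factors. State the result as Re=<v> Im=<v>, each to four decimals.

D^3_{-2,-1}(6.094,0.0792,4.413) = e^{-i·-2·6.094}·d^3_{-2,-1}(0.0792)·e^{-i·-1·4.413}. Compute d first:
c=cos(0.0792/2)=0.999216, s=sin(0.0792/2)=0.039590; N=√[1·120·2·24]=75.894664
Admissible k: 1..2 (factorial args all ≥0)
  k=1: (−1)^0·75.8947/(24)·0.9992^5·0.0396^1 = +0.124703
  k=2: (−1)^1·75.8947/(12)·0.9992^3·0.0396^3 = -0.000392
d^3_{-2,-1}(0.0792) = +0.124703 -0.000392 = +0.124312
Phases: e^{-i·(-2)·6.094}=+0.929268-0.369407i, e^{-i·(-1)·4.413}=-0.294936-0.955517i ⇒ D=-0.077950-0.096836i

Re=-0.0779 Im=-0.0968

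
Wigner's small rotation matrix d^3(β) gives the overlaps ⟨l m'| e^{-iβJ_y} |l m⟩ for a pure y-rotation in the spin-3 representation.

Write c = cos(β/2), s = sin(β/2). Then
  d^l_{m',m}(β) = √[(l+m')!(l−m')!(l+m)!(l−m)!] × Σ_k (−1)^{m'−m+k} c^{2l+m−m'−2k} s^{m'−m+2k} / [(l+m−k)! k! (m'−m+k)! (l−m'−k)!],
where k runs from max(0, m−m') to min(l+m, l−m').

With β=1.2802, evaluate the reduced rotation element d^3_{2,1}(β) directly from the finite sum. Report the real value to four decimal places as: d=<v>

d^3_{2,1}(β=1.2802) via Wigner's sum:
With c≡cos(β/2)=0.802036 and s≡sin(β/2)=0.597276, N=[120·1·24·2]^{1/2}=75.894664
k: max(0,(1)−(2))=0 … min(3+(1),3−(2))=1
  k=0: (−1)^1·75.8947/(24)·0.8020^5·0.5973^1 = -0.626822
  k=1: (−1)^2·75.8947/(12)·0.8020^3·0.5973^3 = +0.695242
d^3_{2,1}(1.2802) = -0.626822 +0.695242 = +0.068420

d=0.0684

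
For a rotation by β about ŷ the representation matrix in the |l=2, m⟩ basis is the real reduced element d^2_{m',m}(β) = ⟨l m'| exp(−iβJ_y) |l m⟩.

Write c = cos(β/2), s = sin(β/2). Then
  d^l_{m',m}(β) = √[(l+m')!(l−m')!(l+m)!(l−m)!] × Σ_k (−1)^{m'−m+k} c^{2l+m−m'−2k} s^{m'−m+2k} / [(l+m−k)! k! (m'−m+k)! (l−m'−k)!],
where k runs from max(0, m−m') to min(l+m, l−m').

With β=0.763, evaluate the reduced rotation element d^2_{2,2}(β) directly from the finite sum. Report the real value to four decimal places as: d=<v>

d^2_{2,2}(β=0.763) via Wigner's sum:
c=cos(0.763/2)=0.928107, s=sin(0.763/2)=0.372313; N=√[24·1·24·1]=24.000000
The bounds max(0,m−m')=0 and min(l+m,l−m')=0 give 1 term
  k=0: (−1)^0·24.0000/(24)·0.9281^4·0.3723^0 = +0.741981
d^2_{2,2}(0.763) = +0.741981

d=0.7420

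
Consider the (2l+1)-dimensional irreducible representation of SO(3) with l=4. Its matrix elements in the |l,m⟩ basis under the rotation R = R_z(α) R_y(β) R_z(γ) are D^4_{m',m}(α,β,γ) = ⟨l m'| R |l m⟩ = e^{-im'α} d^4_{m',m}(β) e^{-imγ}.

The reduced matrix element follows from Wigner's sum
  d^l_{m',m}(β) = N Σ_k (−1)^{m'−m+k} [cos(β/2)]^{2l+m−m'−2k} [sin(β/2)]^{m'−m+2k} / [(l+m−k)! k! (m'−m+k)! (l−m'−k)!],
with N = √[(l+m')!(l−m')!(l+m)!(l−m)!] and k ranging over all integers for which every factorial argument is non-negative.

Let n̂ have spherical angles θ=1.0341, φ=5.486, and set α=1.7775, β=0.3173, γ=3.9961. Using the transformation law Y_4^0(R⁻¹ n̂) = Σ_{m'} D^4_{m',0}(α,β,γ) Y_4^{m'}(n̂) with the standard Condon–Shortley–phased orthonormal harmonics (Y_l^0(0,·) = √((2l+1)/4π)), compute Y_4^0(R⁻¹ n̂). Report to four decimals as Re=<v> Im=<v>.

Need the full column D^4_{m',0} for m'=−4..4 at α=1.7775, β=0.3173, γ=3.9961.
cos(β/2)=0.987441, sin(β/2)=0.157985
d^4_{-4,0}: single k=4 term ⇒ +0.004955;  D = +0.003356+0.003646i
d^4_{-3,0}: k∈[3..4] ⇒ +0.043800 -0.001121 = +0.042678;  D = +0.024802-0.034732i
d^4_{-2,0}: k∈[2..4] ⇒ +0.219494 -0.014983 +0.000144 = +0.204655;  D = -0.187414-0.082216i
d^4_{-1,0}: k∈[1..4] ⇒ +0.646712 -0.099328 +0.002543 -0.000011 = +0.549916;  D = -0.112862+0.538210i
d^4_{0,0}: k∈[0..4] ⇒ +0.903839 -0.370187 +0.021321 -0.000243 +0.000000 = +0.554730;  D = +0.554730+0.000000i
d^4_{1,0}: k∈[0..3] ⇒ -0.646712 +0.099328 -0.002543 +0.000011 = -0.549916;  D = +0.112862+0.538210i
d^4_{2,0}: k∈[0..2] ⇒ +0.219494 -0.014983 +0.000144 = +0.204655;  D = -0.187414+0.082216i
d^4_{3,0}: k∈[0..1] ⇒ -0.043800 +0.001121 = -0.042678;  D = -0.024802-0.034732i
d^4_{4,0}: single k=0 term ⇒ +0.004955;  D = +0.003356-0.003646i
Y_4^{m'}(θ=1.0341,φ=5.486) and Σ D·Y over m':
  (+0.0034+0.0036i)·(-0.2411-0.0114i)  (+0.0248-0.0347i)·(-0.2972+0.2769i)  (-0.1874-0.0822i)·(-0.0048+0.2050i)  (-0.1129+0.5382i)·(-0.1699-0.1740i)  (+0.5547+0.0000i)·(-0.2593+0.0000i)  (+0.1129+0.5382i)·(+0.1699-0.1740i)  (-0.1874+0.0822i)·(-0.0048-0.2050i)  (-0.0248-0.0347i)·(+0.2972+0.2769i)  (+0.0034-0.0036i)·(-0.2411+0.0114i)
Y_4^0(R⁻¹ n̂) = +0.120318+0.000000i

Re=0.1203 Im=0.0000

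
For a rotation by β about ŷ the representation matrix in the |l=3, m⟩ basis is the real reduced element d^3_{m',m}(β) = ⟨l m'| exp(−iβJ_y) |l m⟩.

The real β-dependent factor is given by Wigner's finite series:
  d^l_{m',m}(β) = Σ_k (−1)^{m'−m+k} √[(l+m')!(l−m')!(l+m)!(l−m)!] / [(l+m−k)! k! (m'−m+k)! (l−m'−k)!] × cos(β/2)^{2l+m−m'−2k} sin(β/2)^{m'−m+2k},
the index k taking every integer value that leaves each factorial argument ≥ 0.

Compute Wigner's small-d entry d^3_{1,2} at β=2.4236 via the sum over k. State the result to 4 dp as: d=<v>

d^3_{1,2}(β=2.4236) via Wigner's sum:
c=cos(2.4236/2)=0.351335, s=sin(2.4236/2)=0.936250; N=√[24·2·120·1]=75.894664
The bounds max(0,m−m')=1 and min(l+m,l−m')=2 give 2 terms
  k=1: (−1)^0·75.8947/(24)·0.3513^5·0.9362^1 = +0.015849
  k=2: (−1)^1·75.8947/(12)·0.3513^3·0.9362^3 = -0.225096
d^3_{1,2}(2.4236) = +0.015849 -0.225096 = -0.209248

d=-0.2092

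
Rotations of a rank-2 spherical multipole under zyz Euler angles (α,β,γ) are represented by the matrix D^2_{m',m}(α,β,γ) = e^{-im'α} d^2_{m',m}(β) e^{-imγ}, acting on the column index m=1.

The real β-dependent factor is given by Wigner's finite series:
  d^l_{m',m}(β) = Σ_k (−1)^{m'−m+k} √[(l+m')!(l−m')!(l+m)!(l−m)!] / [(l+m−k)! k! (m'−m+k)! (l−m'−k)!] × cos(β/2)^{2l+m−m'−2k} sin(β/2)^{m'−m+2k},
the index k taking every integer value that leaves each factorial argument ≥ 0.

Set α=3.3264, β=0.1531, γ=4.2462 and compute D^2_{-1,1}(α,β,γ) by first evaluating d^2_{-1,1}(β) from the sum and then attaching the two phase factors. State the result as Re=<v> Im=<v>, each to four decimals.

Split into d^2_{-1,1}(β=0.1531) × two z-phases.
Half-angle: c=0.997071, s=0.076475. N=√(1·6·6·1)=6.000000
Admissible k: 2..3 (factorial args all ≥0)
  k=2: (−1)^0·6.0000/(2)·0.9971^2·0.0765^2 = +0.017443
  k=3: (−1)^1·6.0000/(6)·0.9971^0·0.0765^4 = -0.000034
d^2_{-1,1}(0.1531) = +0.017443 -0.000034 = +0.017409
D = (-0.982972-0.183757i)·(+0.017409)·(-0.449485+0.893288i) = +0.010549-0.013848i

Re=0.0105 Im=-0.0138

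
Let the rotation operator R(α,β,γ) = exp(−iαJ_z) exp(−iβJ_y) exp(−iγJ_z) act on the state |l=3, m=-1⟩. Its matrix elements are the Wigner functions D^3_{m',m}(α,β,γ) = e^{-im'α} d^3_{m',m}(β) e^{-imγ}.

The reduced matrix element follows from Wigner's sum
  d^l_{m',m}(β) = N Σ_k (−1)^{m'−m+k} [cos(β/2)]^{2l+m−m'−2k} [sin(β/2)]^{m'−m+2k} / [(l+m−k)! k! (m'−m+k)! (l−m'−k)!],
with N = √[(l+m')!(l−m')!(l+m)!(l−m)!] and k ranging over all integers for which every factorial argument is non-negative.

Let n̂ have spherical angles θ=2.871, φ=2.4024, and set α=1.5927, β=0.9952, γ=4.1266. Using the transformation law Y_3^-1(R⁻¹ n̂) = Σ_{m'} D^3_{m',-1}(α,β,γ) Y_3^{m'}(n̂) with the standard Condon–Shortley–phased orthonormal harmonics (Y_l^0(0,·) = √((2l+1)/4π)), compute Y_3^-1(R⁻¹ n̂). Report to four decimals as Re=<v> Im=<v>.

Need the full column D^3_{m',-1} for m'=−3..3 at α=1.5927, β=0.9952, γ=4.1266.
cos(β/2)=0.878731, sin(β/2)=0.477318
d^3_{-3,-1}: single k=2 term ⇒ +0.526119;  D = -0.456556+0.261454i
d^3_{-2,-1}: k∈[1..2] ⇒ +0.790836 -0.466682 = +0.324155;  D = +0.167210+0.277700i
d^3_{-1,-1}: k∈[0..2] ⇒ +0.460399 -1.086748 +0.240488 = -0.385860;  D = -0.326123+0.206232i
d^3_{0,-1}: k∈[0..2] ⇒ -0.866318 +0.766836 -0.075420 = -0.174902;  D = +0.096696+0.145741i
d^3_{1,-1}: k∈[0..2] ⇒ +0.815061 -0.320651 +0.011826 = +0.506236;  D = -0.415603+0.289048i
d^3_{2,-1}: k∈[0..1] ⇒ -0.466682 +0.068849 = -0.397833;  D = -0.234251-0.321555i
d^3_{3,-1}: single k=0 term ⇒ +0.155235;  D = +0.123439-0.094131i
Y_3^{m'}(θ=2.871,φ=2.4024) and Σ D·Y over m':
  (-0.4566+0.2615i)·(+0.0048-0.0064i)  (+0.1672+0.2777i)·(-0.0065-0.0701i)  (-0.3261+0.2062i)·(-0.2326-0.2120i)  (+0.0967+0.1457i)·(-0.5907+0.0000i)  (-0.4156+0.2890i)·(+0.2326-0.2120i)  (-0.2343-0.3216i)·(-0.0065+0.0701i)  (+0.1234-0.0941i)·(-0.0048-0.0064i)
Y_3^-1(R⁻¹ n̂) = +0.067770+0.066395i

Re=0.0678 Im=0.0664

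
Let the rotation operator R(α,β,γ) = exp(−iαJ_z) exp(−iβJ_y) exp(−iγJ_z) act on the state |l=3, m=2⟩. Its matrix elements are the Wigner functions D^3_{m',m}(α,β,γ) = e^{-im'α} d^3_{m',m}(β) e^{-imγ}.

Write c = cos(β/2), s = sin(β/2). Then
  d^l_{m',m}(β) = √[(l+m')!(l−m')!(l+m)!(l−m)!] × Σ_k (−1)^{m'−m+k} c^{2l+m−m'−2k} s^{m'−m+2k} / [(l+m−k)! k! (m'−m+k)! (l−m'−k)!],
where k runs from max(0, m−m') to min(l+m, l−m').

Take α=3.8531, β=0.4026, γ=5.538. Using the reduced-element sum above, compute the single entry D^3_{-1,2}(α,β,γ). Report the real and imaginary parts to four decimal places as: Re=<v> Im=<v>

Split into d^3_{-1,2}(β=0.4026) × two z-phases.
Half-angle: c=0.979807, s=0.199943. N=√(2·24·120·1)=75.894664
The bounds max(0,m−m')=3 and min(l+m,l−m')=4 give 2 terms
  k=3: (−1)^0·75.8947/(12)·0.9798^3·0.1999^3 = +0.047552
  k=4: (−1)^1·75.8947/(24)·0.9798^1·0.1999^5 = -0.000990
d^3_{-1,2}(0.4026) = +0.047552 -0.000990 = +0.046562
Attach z-rotation phases: D = e^{-i(-1)(3.8531)}·(+0.046562)·e^{-i(2)(5.538)} = +0.027473-0.037594i

Re=0.0275 Im=-0.0376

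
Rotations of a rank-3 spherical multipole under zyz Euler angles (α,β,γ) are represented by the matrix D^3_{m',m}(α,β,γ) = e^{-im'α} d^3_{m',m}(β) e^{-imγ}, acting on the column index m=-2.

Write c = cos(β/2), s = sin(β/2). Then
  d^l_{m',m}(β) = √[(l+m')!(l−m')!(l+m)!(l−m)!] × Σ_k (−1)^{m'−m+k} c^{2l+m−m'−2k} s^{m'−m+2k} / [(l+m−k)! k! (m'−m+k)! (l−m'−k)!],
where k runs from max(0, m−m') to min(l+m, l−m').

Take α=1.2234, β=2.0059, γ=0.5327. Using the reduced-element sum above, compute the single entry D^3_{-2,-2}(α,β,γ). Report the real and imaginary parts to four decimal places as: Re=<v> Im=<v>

D^3_{-2,-2}(1.2234,2.0059,0.5327) = e^{-i·-2·1.2234}·d^3_{-2,-2}(2.0059)·e^{-i·-2·0.5327}. Compute d first:
c=cos(2.0059/2)=0.537818, s=sin(2.0059/2)=0.843061; N=√[1·120·1·120]=120.000000
k∈{0,1} keeps every argument non-negative
  k=0: (−1)^0·120.0000/(120)·0.5378^6·0.8431^0 = +0.024200
  k=1: (−1)^1·120.0000/(24)·0.5378^4·0.8431^2 = -0.297323
d^3_{-2,-2}(2.0059) = +0.024200 -0.297323 = -0.273123
Attach z-rotation phases: D = e^{-i(-2)(1.2234)}·(-0.273123)·e^{-i(-2)(0.5327)} = +0.254580+0.098920i

Re=0.2546 Im=0.0989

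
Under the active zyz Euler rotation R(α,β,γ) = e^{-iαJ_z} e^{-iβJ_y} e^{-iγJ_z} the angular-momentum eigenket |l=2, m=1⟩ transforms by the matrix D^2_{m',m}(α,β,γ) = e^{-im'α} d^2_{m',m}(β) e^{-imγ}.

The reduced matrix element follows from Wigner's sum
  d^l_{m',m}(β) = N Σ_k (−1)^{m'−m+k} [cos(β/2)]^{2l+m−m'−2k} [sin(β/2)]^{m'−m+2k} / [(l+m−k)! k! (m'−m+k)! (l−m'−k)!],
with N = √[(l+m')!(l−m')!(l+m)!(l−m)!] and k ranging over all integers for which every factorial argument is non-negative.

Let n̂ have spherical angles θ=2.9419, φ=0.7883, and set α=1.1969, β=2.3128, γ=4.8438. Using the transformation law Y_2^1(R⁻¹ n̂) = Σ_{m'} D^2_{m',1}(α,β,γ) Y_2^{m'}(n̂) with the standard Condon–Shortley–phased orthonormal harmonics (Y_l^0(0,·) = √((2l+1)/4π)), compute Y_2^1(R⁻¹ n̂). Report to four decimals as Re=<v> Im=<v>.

Need the full column D^2_{m',1} for m'=−2..2 at α=1.1969, β=2.3128, γ=4.8438.
cos(β/2)=0.402637, sin(β/2)=0.915360
d^2_{-2,1}: single k=3 term ⇒ +0.617617;  D = -0.475708-0.393894i
d^2_{-1,1}: k∈[2..3] ⇒ +0.407505 -0.702048 = -0.294543;  D = +0.257733-0.142581i
d^2_{0,1}: k∈[1..2] ⇒ +0.146356 -0.756423 = -0.610068;  D = -0.079939-0.604808i
d^2_{1,1}: k∈[0..1] ⇒ +0.026282 -0.407505 = -0.381223;  D = -0.370070-0.091538i
d^2_{2,1}: single k=0 term ⇒ -0.119499;  D = -0.069081+0.097508i
Y_2^{m'}(θ=2.9419,φ=0.7883) and Σ D·Y over m':
  (-0.4757-0.3939i)·(-0.0001-0.0152i)  (+0.2577-0.1426i)·(-0.1059+0.1065i)  (-0.0799-0.6048i)·(+0.5936+0.0000i)  (-0.3701-0.0915i)·(+0.1059+0.1065i)  (-0.0691+0.0975i)·(-0.0001+0.0152i)
Y_2^1(R⁻¹ n̂) = -0.096416-0.359338i

Re=-0.0964 Im=-0.3593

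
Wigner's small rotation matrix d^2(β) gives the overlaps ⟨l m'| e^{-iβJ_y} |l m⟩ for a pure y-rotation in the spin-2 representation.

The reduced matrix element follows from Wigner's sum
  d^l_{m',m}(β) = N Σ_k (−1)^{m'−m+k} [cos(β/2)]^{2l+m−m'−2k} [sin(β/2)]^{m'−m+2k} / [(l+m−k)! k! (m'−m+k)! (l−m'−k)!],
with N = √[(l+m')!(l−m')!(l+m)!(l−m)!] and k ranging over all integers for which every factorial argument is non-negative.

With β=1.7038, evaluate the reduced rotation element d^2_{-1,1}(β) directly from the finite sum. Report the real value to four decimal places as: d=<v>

d=0.4161

d^2_{-1,1}(β=1.7038) via Wigner's sum:
c=cos(1.7038/2)=0.658555, s=sin(1.7038/2)=0.752533; N=√[1·6·6·1]=6.000000
k: max(0,(1)−(-1))=2 … min(2+(1),2−(-1))=3
  k=2: (−1)^0·6.0000/(2)·0.6586^2·0.7525^2 = +0.736811
  k=3: (−1)^1·6.0000/(6)·0.6586^0·0.7525^4 = -0.320702
d^2_{-1,1}(1.7038) = +0.736811 -0.320702 = +0.416108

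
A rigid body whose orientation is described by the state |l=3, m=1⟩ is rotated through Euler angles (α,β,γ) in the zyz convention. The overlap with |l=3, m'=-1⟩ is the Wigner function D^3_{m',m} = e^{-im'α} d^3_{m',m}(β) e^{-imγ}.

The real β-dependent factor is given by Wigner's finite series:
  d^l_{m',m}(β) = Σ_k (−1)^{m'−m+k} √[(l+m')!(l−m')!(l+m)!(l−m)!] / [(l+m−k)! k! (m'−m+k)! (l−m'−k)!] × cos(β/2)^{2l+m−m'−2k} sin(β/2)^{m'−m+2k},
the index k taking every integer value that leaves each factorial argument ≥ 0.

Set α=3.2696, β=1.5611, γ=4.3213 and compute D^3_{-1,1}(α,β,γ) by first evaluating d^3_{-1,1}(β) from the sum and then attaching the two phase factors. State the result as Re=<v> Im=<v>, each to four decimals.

Split into d^3_{-1,1}(β=1.5611) × two z-phases.
c=cos(1.5611/2)=0.710527, s=sin(1.5611/2)=0.703670; N=√[2·24·24·2]=48.000000
k: max(0,(1)−(-1))=2 … min(3+(1),3−(-1))=4
  k=2: (−1)^0·48.0000/(8)·0.7105^4·0.7037^2 = +0.757201
  k=3: (−1)^1·48.0000/(6)·0.7105^2·0.7037^4 = -0.990211
  k=4: (−1)^2·48.0000/(48)·0.7105^0·0.7037^6 = +0.121399
d^3_{-1,1}(1.5611) = +0.757201 -0.990211 +0.121399 = -0.111611
D = (-0.991818-0.127658i)·(-0.111611)·(-0.381195+0.924494i) = -0.055370+0.096908i

Re=-0.0554 Im=0.0969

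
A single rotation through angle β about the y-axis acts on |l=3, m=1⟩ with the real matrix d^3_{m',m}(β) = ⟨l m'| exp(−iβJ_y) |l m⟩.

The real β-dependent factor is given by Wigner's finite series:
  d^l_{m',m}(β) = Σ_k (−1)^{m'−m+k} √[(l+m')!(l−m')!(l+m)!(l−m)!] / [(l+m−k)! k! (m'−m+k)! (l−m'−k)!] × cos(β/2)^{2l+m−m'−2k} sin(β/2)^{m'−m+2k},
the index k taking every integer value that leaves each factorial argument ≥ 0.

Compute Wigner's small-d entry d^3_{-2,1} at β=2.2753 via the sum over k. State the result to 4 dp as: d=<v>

d=-0.4679

d^3_{-2,1}(β=2.2753) via Wigner's sum:
Half-angle: c=0.419729, s=0.907650. N=√(1·120·24·2)=75.894664
k∈{3,4} keeps every argument non-negative
  k=3: (−1)^0·75.8947/(12)·0.4197^3·0.9076^3 = +0.349696
  k=4: (−1)^1·75.8947/(24)·0.4197^1·0.9076^5 = -0.817636
d^3_{-2,1}(2.2753) = +0.349696 -0.817636 = -0.467940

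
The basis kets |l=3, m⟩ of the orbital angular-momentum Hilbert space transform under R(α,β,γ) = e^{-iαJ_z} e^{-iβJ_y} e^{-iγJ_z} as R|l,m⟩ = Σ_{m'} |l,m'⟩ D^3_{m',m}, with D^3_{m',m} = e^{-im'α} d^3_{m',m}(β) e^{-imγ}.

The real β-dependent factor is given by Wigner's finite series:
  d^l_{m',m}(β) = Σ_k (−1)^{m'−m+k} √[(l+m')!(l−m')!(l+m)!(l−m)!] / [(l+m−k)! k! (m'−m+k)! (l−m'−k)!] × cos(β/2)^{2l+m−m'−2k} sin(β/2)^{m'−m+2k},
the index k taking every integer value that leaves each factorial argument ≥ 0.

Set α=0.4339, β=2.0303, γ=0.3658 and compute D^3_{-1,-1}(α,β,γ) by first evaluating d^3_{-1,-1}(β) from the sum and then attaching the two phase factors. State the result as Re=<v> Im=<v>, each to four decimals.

Re=0.3096 Im=0.3185

First d^3_{-1,-1}(β=2.0303), then the phase factors e^{-i(-1)α} and e^{-i(-1)γ}:
Half-angle: c=0.527493, s=0.849560. N=√(2·24·2·24)=48.000000
Admissible k: 0..2 (factorial args all ≥0)
  k=0: (−1)^0·48.0000/(48)·0.5275^6·0.8496^0 = +0.021543
  k=1: (−1)^1·48.0000/(6)·0.5275^4·0.8496^2 = -0.447036
  k=2: (−1)^2·48.0000/(8)·0.5275^2·0.8496^4 = +0.869680
d^3_{-1,-1}(2.0303) = +0.021543 -0.447036 +0.869680 = +0.444186
Attach z-rotation phases: D = e^{-i(-1)(0.4339)}·(+0.444186)·e^{-i(-1)(0.3658)} = +0.309563+0.318547i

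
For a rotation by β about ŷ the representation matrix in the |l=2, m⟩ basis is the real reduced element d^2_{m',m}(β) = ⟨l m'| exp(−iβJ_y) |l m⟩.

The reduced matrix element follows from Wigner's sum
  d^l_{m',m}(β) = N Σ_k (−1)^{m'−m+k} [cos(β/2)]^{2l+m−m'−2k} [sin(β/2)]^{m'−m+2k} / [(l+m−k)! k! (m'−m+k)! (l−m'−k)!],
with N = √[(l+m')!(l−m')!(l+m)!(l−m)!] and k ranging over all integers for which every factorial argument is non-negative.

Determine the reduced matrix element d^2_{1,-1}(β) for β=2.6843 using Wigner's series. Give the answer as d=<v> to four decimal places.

d=-0.7537

d^2_{1,-1}(β=2.6843) via Wigner's sum:
c=cos(2.6843/2)=0.226659, s=sin(2.6843/2)=0.973974; N=√[6·1·1·6]=6.000000
k∈{0,1} keeps every argument non-negative
  k=0: (−1)^2·6.0000/(2)·0.2267^2·0.9740^2 = +0.146205
  k=1: (−1)^3·6.0000/(6)·0.2267^0·0.9740^4 = -0.899890
d^2_{1,-1}(2.6843) = +0.146205 -0.899890 = -0.753685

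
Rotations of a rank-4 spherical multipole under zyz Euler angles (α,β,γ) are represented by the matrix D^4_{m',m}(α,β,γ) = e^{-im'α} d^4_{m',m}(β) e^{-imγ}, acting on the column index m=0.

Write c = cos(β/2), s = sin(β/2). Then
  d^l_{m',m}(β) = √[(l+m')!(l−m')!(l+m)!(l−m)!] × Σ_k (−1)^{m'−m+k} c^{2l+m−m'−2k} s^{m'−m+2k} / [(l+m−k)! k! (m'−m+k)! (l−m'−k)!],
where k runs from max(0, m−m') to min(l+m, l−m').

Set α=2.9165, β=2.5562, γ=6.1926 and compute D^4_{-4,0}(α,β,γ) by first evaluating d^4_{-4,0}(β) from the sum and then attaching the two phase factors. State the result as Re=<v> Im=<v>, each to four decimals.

Split into d^4_{-4,0}(β=2.5562) × two z-phases.
With c≡cos(β/2)=0.288535 and s≡sin(β/2)=0.957469, N=[1·40320·24·24]^{1/2}=4819.161753
Admissible k: 4..4 (factorial args all ≥0)
  k=4: (−1)^0·4819.1618/(576)·0.2885^4·0.9575^4 = +0.048735
d^4_{-4,0}(2.5562) = +0.048735
Phases: e^{-i·(-4)·2.9165}=+0.621320-0.783557i, e^{-i·(0)·6.1926}=+1.000000+0.000000i ⇒ D=+0.030280-0.038187i

Re=0.0303 Im=-0.0382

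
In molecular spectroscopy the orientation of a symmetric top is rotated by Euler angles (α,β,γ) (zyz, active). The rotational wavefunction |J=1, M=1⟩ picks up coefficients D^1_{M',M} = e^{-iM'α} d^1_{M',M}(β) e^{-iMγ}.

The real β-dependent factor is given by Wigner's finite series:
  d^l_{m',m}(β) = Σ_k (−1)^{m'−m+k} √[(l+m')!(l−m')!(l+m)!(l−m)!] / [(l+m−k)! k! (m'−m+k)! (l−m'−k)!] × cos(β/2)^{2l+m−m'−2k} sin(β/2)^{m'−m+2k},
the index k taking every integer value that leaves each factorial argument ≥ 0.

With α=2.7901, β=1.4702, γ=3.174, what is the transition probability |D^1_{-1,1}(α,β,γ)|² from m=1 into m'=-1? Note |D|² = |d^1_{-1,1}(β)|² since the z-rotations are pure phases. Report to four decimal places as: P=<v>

P=0.2023

Split into d^1_{-1,1}(β=1.4702) × two z-phases.
With c≡cos(β/2)=0.741764 and s≡sin(β/2)=0.670661, N=[1·2·2·1]^{1/2}=2.000000
Admissible k: 2..2 (factorial args all ≥0)
  k=2: (−1)^0·2.0000/(2)·0.7418^0·0.6707^2 = +0.449787
d^1_{-1,1}(1.4702) = +0.449787
|D^1_{-1,1}|² = |d^1_{-1,1}(β)|² = (+0.449787)² = 0.202308 (the z-rotation phases have unit modulus)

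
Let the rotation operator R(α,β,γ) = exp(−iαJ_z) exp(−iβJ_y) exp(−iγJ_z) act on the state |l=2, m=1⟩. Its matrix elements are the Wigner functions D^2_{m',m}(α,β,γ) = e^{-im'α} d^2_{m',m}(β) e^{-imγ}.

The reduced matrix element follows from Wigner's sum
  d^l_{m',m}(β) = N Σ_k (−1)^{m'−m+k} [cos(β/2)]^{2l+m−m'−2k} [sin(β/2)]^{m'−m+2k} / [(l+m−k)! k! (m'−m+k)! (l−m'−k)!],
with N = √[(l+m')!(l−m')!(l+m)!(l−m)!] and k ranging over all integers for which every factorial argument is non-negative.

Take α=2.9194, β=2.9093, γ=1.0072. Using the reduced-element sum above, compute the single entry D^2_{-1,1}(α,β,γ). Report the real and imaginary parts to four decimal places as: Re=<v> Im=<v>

Re=0.3126 Im=-0.8797

D^2_{-1,1}(2.9194,2.9093,1.0072) = e^{-i·-1·2.9194}·d^2_{-1,1}(2.9093)·e^{-i·1·1.0072}. Compute d first:
c=cos(2.9093/2)=0.115885, s=sin(2.9093/2)=0.993263; N=√[1·6·6·1]=6.000000
The bounds max(0,m−m')=2 and min(l+m,l−m')=3 give 2 terms
  k=2: (−1)^0·6.0000/(2)·0.1159^2·0.9933^2 = +0.039747
  k=3: (−1)^1·6.0000/(6)·0.1159^0·0.9933^4 = -0.973322
d^2_{-1,1}(2.9093) = +0.039747 -0.973322 = -0.933574
Phases: e^{-i·(-1)·2.9194}=-0.975417+0.220369i, e^{-i·(1)·1.0072}=+0.534230-0.845339i ⇒ D=+0.312570-0.879694i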